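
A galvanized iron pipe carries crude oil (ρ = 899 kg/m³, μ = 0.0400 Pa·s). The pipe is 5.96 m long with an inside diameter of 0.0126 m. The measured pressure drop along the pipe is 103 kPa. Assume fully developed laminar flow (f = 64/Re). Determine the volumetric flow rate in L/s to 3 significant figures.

For laminar flow, f = 64/Re with Re = ρVD/μ, so Darcy-Weisbach reduces to ΔP = 32μLV/D². Solving for V: V = ΔP·D²/(32μL) = 1.03e+05·(0.0126)²/(32·0.04·5.96) = 2.143 m/s.
Check: Re = ρVD/μ = 899·2.143·0.0126/0.04 = 607 < 2300, so the laminar assumption holds.
Q = V·A = 2.143·(π/4·0.0126²) = 0.0002673 m³/s = 0.267 L/s.

Q ≈ 0.267 L/s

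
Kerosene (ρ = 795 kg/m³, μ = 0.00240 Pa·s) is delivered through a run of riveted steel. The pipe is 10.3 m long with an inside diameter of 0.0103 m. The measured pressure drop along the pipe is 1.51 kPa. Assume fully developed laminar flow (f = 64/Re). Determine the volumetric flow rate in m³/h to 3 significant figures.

Q ≈ 0.0607 m³/h

For laminar flow, f = 64/Re with Re = ρVD/μ, so Darcy-Weisbach reduces to ΔP = 32μLV/D². Solving for V: V = ΔP·D²/(32μL) = 1510·(0.0103)²/(32·0.0024·10.3) = 0.2025 m/s.
Check: Re = ρVD/μ = 795·0.2025·0.0103/0.0024 = 690.9 < 2300, so the laminar assumption holds.
Q = V·A = 0.2025·(π/4·0.0103²) = 1.687e-05 m³/s = 0.0607 m³/h.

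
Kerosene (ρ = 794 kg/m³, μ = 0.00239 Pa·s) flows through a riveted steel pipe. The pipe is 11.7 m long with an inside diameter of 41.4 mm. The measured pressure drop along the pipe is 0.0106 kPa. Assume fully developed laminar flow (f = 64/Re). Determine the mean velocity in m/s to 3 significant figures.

V ≈ 0.0203 m/s

For laminar flow, f = 64/Re with Re = ρVD/μ, so Darcy-Weisbach reduces to ΔP = 32μLV/D². Solving for V: V = ΔP·D²/(32μL) = 10.6·(0.0414)²/(32·0.00239·11.7) = 0.0203 m/s.
Check: Re = ρVD/μ = 794·0.0203·0.0414/0.00239 = 279.3 < 2300, so the laminar assumption holds.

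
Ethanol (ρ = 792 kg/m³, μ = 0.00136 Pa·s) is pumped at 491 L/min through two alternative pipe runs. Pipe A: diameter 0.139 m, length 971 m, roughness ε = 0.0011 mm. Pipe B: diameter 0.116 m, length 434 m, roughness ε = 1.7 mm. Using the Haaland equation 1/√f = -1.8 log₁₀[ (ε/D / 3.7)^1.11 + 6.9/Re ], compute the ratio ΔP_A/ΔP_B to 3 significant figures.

Pipe A: V = Q/A = 0.008183/0.01517 = 0.5393 m/s; Re = 4.365e+04; ε/D = 7.91e-06; Haaland → f = 0.02138; ΔP_A = f(L/D)(ρV²/2) = 1.72e+04 Pa.
Pipe B: V = Q/A = 0.008183/0.01057 = 0.7743 m/s; Re = 5.231e+04; ε/D = 0.0147; Haaland → f = 0.04426; ΔP_B = f(L/D)(ρV²/2) = 3.932e+04 Pa.
ΔP_A/ΔP_B = 1.72e+04/3.932e+04 = 0.437.

ΔP_A/ΔP_B ≈ 0.437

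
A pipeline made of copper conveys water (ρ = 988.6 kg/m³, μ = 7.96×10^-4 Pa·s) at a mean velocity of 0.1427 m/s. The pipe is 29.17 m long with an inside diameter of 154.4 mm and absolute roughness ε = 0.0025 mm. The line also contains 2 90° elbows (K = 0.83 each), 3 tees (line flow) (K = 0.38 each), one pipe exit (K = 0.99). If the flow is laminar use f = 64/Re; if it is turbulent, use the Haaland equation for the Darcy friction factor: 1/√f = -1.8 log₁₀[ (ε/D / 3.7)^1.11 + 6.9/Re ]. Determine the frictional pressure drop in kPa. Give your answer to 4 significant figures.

Reynolds number Re = ρVD/μ = 988.6 · 0.1427 · 0.1544 / 0.000796 = 2.736e+04.
Re > 4000 → turbulent. Relative roughness ε/D = 2.5e-06/0.1544 = 1.62e-05. Haaland: 1/√f = -1.8 log₁₀[(1.62e-05/3.7)^1.11 + 6.9/2.736e+04] = -1.8 log₁₀[1.13e-06 + 0.000252] = 6.474, so f = 0.02386.
Total minor-loss coefficient ΣK = 2·0.83 + 3·0.38 + 1·0.99 = 3.79.
ΔP = [f·L/D + ΣK]·(ρV²/2) = [0.02386·29.17/0.1544 + 3.79]·(988.6·0.1427²/2) = [4.508 + 3.79]·10.07 = 83.53 Pa.
ΔP = 83.53 Pa = 0.08353 kPa.

ΔP ≈ 0.08353 kPa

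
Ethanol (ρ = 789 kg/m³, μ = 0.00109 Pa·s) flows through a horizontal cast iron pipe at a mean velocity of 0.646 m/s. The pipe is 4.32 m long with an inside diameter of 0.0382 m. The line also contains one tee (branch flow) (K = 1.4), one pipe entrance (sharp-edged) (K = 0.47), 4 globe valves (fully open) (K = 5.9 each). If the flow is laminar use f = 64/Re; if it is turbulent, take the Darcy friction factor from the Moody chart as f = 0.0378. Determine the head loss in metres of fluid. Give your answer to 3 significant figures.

Reynolds number Re = ρVD/μ = 789 · 0.646 · 0.0382 / 0.00109 = 1.786e+04.
Re > 4000 → turbulent; use the Moody-chart value f = 0.0378.
Total minor-loss coefficient ΣK = 1·1.4 + 1·0.47 + 4·5.9 = 25.5.
ΔP = [f·L/D + ΣK]·(ρV²/2) = [0.0378·4.32/0.0382 + 25.5]·(789·0.646²/2) = [4.275 + 25.5]·164.6 = 4897 Pa.
Head loss h_f = ΔP/(ρg) = 4897/(789·9.81) = 0.633 m.

h_f ≈ 0.633 m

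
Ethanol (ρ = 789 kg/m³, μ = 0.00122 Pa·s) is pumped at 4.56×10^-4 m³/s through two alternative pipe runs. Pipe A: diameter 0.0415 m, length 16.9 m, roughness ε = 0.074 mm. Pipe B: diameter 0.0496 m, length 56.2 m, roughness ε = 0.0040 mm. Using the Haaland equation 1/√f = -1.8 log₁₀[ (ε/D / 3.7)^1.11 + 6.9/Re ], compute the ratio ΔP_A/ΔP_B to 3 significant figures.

ΔP_A/ΔP_B ≈ 0.745

Pipe A: V = Q/A = 0.000456/0.001353 = 0.3371 m/s; Re = 9048; ε/D = 0.00178; Haaland → f = 0.034; ΔP_A = f(L/D)(ρV²/2) = 620.7 Pa.
Pipe B: V = Q/A = 0.000456/0.001932 = 0.236 m/s; Re = 7570; ε/D = 8.06e-05; Haaland → f = 0.03346; ΔP_B = f(L/D)(ρV²/2) = 833 Pa.
ΔP_A/ΔP_B = 620.7/833 = 0.745.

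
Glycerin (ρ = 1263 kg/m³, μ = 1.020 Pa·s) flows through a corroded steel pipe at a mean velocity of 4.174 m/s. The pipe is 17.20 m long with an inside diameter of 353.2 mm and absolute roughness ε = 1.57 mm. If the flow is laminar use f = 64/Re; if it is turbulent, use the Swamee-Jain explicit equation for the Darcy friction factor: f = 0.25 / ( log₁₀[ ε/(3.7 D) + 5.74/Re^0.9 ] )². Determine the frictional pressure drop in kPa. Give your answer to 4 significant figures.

Reynolds number Re = ρVD/μ = 1263 · 4.174 · 0.3532 / 1.02 = 1825.
Re < 2300 → laminar flow, so f = 64/Re = 64/1825 = 0.03506 (the turbulent correlation is not needed).
Darcy-Weisbach: ΔP = f(L/D)(ρV²/2) = 0.03506·(17.2/0.3532)·(1263·4.174²/2) = 0.03506·48.7·1.1e+04 = 1.878e+04 Pa.
ΔP = 1.878e+04 Pa = 18.78 kPa.

ΔP ≈ 18.78 kPa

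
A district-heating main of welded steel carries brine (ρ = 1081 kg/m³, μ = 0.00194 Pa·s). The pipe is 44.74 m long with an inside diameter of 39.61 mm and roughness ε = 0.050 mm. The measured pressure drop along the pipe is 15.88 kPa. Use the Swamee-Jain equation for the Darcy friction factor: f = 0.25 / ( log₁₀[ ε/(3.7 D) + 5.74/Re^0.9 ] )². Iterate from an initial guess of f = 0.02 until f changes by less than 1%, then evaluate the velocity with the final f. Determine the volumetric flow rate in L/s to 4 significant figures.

Rearranging Darcy-Weisbach: V = √(2·ΔP·D/(f·L·ρ)). With ε/D = 5e-05/0.03961 = 0.00126, iterate starting from f = 0.02:
  f = 0.02 → V = √(2·1.588e+04·0.03961/(0.02·44.74·1081)) = 1.14 m/s; Re = ρVD/μ = 2.517e+04; f → 0.02753
  f = 0.02753 → V = 0.972 m/s; Re = 2.145e+04; f → 0.0283
  f = 0.0283 → V = 0.9587 m/s; Re = 2.116e+04; f → 0.02837
Converged (Δf/f < 1%). With the final f = 0.02837: V = √(2·1.588e+04·0.03961/(0.02837·44.74·1081)) = 0.9575 m/s.
Q = V·A = 0.9575·(π/4·0.03961²) = 0.00118 m³/s = 1.180 L/s.

Q ≈ 1.180 L/s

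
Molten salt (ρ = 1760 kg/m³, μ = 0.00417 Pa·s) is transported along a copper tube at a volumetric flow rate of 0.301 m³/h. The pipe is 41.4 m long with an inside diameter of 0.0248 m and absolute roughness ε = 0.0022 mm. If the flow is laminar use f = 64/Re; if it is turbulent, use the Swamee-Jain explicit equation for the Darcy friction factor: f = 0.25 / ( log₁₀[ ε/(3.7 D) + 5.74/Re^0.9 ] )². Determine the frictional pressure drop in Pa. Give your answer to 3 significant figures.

Q = 0.301 m³/h = 0.301/3600 = 8.361e-05 m³/s.
Cross-sectional area A = πD²/4 = π(0.0248)²/4 = 0.0004831 m²; mean velocity V = Q/A = 8.361e-05/0.0004831 = 0.1731 m/s.
Reynolds number Re = ρVD/μ = 1760 · 0.1731 · 0.0248 / 0.00417 = 1812.
Re < 2300 → laminar flow, so f = 64/Re = 64/1812 = 0.03532 (the turbulent correlation is not needed).
Darcy-Weisbach: ΔP = f(L/D)(ρV²/2) = 0.03532·(41.4/0.0248)·(1760·0.1731²/2) = 0.03532·1669·26.36 = 1555 Pa.

ΔP ≈ 1550 Pa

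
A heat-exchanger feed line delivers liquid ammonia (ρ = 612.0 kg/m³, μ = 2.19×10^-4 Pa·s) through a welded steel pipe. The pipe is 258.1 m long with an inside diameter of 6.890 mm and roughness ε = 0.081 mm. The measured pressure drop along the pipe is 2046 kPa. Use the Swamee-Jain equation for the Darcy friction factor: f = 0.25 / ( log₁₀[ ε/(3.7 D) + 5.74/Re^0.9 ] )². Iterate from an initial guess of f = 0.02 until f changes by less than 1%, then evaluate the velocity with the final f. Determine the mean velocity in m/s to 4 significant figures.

V ≈ 2.065 m/s

Rearranging Darcy-Weisbach: V = √(2·ΔP·D/(f·L·ρ)). With ε/D = 8.1e-05/0.00689 = 0.0118, iterate starting from f = 0.02:
  f = 0.02 → V = √(2·2.046e+06·0.00689/(0.02·258.1·612)) = 2.987 m/s; Re = ρVD/μ = 5.752e+04; f → 0.04135
  f = 0.04135 → V = 2.078 m/s; Re = 4e+04; f → 0.04183
  f = 0.04183 → V = 2.066 m/s; Re = 3.977e+04; f → 0.04184
Converged (Δf/f < 1%). With the final f = 0.04184: V = √(2·2.046e+06·0.00689/(0.04184·258.1·612)) = 2.065 m/s.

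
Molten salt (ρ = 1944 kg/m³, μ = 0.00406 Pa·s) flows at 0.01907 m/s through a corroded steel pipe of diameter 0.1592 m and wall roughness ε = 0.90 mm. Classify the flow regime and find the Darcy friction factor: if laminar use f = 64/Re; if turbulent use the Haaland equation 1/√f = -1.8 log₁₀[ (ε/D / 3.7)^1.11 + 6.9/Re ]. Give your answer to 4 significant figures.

f ≈ 0.04403

Re = ρVD/μ = 1944·0.01907·0.1592/0.00406 = 1454.
Re < 2300 → laminar, so f = 64/Re = 0.04403 (roughness is irrelevant in laminar flow).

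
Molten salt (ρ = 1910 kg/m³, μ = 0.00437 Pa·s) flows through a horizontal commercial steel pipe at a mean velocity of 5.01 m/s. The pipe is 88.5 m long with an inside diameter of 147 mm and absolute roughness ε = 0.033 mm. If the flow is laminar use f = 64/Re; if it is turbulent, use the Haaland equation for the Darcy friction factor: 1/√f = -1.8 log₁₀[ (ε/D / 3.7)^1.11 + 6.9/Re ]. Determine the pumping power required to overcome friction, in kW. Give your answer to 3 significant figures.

P ≈ 19.8 kW

Reynolds number Re = ρVD/μ = 1910 · 5.01 · 0.147 / 0.00437 = 3.219e+05.
Re > 4000 → turbulent. Relative roughness ε/D = 3.3e-05/0.147 = 0.000224. Haaland: 1/√f = -1.8 log₁₀[(0.000224/3.7)^1.11 + 6.9/3.219e+05] = -1.8 log₁₀[2.09e-05 + 2.14e-05] = 7.873, so f = 0.01613.
Darcy-Weisbach: ΔP = f(L/D)(ρV²/2) = 0.01613·(88.5/0.147)·(1910·5.01²/2) = 0.01613·602·2.397e+04 = 2.328e+05 Pa.
Q = V·A = 5.01·0.01697 = 0.08503 m³/s.
Pumping power P = QΔP = 0.08503·2.328e+05 = 19800 W = 19.8 kW.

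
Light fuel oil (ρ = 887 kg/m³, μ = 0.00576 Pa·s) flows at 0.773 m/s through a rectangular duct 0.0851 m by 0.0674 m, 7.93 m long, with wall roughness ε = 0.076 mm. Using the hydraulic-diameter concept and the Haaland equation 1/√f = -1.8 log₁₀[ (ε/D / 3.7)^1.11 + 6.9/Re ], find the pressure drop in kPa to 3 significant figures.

ΔP ≈ 0.924 kPa

Hydraulic diameter D_h = 4A/P = 4·(0.0851·0.0674)/(2·(0.0851+0.0674)) = 0.02294/0.305 = 0.07522 m.
Re = ρVD_h/μ = 887·0.773·0.07522/0.00576 = 8954.
ε/D_h = 7.6e-05/0.07522 = 0.00101; Haaland gives 1/√f = -1.8 log₁₀[0.000111+0.000771] = 5.499, so f = 0.03307.
ΔP = f(L/D_h)(ρV²/2) = 0.03307·7.93/0.07522·265 = 923.9 Pa.
ΔP = 0.924 kPa.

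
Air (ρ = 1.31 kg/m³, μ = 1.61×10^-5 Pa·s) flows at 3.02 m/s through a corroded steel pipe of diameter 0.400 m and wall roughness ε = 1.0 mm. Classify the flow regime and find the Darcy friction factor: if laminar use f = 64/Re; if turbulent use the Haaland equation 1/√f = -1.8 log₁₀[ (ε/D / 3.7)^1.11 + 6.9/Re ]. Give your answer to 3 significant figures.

Re = ρVD/μ = 1.31·3.02·0.4/1.61e-05 = 9.829e+04.
Re > 4000 → turbulent. ε/D = 0.001/0.4 = 0.0025; Haaland: 1/√f = -1.8 log₁₀[0.000303 + 7.02e-05] = 6.171, so f = 0.02626.

f ≈ 0.0263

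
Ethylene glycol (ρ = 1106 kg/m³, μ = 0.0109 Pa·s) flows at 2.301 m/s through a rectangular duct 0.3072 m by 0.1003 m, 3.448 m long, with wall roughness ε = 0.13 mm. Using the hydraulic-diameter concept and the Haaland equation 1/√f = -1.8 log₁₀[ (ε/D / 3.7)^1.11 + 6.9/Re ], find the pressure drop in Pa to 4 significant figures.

ΔP ≈ 1644 Pa

Hydraulic diameter D_h = 4A/P = 4·(0.3072·0.1003)/(2·(0.3072+0.1003)) = 0.1232/0.815 = 0.1512 m.
Re = ρVD_h/μ = 1106·2.301·0.1512/0.0109 = 3.531e+04.
ε/D_h = 0.00013/0.1512 = 0.00086; Haaland gives 1/√f = -1.8 log₁₀[9.26e-05+0.000195] = 6.373, so f = 0.02462.
ΔP = f(L/D_h)(ρV²/2) = 0.02462·3.448/0.1512·2928 = 1644 Pa.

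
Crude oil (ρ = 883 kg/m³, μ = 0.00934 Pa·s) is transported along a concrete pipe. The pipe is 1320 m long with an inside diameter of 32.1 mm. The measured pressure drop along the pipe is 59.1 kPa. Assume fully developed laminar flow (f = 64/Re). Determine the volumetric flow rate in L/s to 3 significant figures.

Q ≈ 0.125 L/s

For laminar flow, f = 64/Re with Re = ρVD/μ, so Darcy-Weisbach reduces to ΔP = 32μLV/D². Solving for V: V = ΔP·D²/(32μL) = 5.91e+04·(0.0321)²/(32·0.00934·1320) = 0.1544 m/s.
Check: Re = ρVD/μ = 883·0.1544·0.0321/0.00934 = 468.4 < 2300, so the laminar assumption holds.
Q = V·A = 0.1544·(π/4·0.0321²) = 0.0001249 m³/s = 0.125 L/s.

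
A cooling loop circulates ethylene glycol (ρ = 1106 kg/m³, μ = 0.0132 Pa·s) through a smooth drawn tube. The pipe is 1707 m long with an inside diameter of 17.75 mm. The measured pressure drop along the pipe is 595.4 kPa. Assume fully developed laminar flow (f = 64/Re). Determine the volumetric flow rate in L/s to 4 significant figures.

For laminar flow, f = 64/Re with Re = ρVD/μ, so Darcy-Weisbach reduces to ΔP = 32μLV/D². Solving for V: V = ΔP·D²/(32μL) = 5.954e+05·(0.01775)²/(32·0.0132·1707) = 0.2602 m/s.
Check: Re = ρVD/μ = 1106·0.2602·0.01775/0.0132 = 386.9 < 2300, so the laminar assumption holds.
Q = V·A = 0.2602·(π/4·0.01775²) = 6.438e-05 m³/s = 0.06438 L/s.

Q ≈ 0.06438 L/s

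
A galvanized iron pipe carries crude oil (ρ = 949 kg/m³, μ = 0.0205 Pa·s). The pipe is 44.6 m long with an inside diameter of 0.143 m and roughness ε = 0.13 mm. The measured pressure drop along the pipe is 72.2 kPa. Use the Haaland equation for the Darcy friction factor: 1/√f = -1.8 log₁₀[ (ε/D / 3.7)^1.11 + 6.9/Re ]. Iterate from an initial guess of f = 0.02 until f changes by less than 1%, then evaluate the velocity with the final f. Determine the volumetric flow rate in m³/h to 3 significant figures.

Q ≈ 252 m³/h

Rearranging Darcy-Weisbach: V = √(2·ΔP·D/(f·L·ρ)). With ε/D = 0.00013/0.143 = 0.000909, iterate starting from f = 0.02:
  f = 0.02 → V = √(2·7.22e+04·0.143/(0.02·44.6·949)) = 4.939 m/s; Re = ρVD/μ = 3.27e+04; f → 0.02506
  f = 0.02506 → V = 4.412 m/s; Re = 2.921e+04; f → 0.02555
  f = 0.02555 → V = 4.369 m/s; Re = 2.892e+04; f → 0.0256
Converged (Δf/f < 1%). With the final f = 0.0256: V = √(2·7.22e+04·0.143/(0.0256·44.6·949)) = 4.366 m/s.
Q = V·A = 4.366·(π/4·0.143²) = 0.07011 m³/s = 252 m³/h.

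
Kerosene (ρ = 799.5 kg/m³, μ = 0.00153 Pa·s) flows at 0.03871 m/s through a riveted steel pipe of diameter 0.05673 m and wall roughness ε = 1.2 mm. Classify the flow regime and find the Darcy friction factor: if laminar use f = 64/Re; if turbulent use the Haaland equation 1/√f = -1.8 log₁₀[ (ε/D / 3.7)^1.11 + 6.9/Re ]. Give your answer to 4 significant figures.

Re = ρVD/μ = 799.5·0.03871·0.05673/0.00153 = 1148.
Re < 2300 → laminar, so f = 64/Re = 0.05577 (roughness is irrelevant in laminar flow).

f ≈ 0.05577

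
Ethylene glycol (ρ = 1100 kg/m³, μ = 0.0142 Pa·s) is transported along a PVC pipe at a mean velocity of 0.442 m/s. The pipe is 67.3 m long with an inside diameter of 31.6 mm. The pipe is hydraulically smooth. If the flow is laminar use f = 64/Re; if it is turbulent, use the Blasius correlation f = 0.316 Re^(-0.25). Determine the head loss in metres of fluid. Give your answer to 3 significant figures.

Reynolds number Re = ρVD/μ = 1100 · 0.442 · 0.0316 / 0.0142 = 1082.
Re < 2300 → laminar flow, so f = 64/Re = 64/1082 = 0.05915 (the turbulent correlation is not needed).
Darcy-Weisbach: ΔP = f(L/D)(ρV²/2) = 0.05915·(67.3/0.0316)·(1100·0.442²/2) = 0.05915·2130·107.5 = 1.354e+04 Pa.
Head loss h_f = ΔP/(ρg) = 1.354e+04/(1100·9.81) = 1.25 m.

h_f ≈ 1.25 m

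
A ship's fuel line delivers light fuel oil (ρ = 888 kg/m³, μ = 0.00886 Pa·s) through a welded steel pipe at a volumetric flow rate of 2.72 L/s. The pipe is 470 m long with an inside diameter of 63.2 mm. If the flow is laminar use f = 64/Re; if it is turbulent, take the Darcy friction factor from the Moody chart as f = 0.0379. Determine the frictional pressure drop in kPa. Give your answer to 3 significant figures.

Q = 2.72 L/s = 2.72/1000 = 0.00272 m³/s.
Cross-sectional area A = πD²/4 = π(0.0632)²/4 = 0.003137 m²; mean velocity V = Q/A = 0.00272/0.003137 = 0.8671 m/s.
Reynolds number Re = ρVD/μ = 888 · 0.8671 · 0.0632 / 0.00886 = 5492.
Re > 4000 → turbulent; use the Moody-chart value f = 0.0379.
Darcy-Weisbach: ΔP = f(L/D)(ρV²/2) = 0.0379·(470/0.0632)·(888·0.8671²/2) = 0.0379·7437·333.8 = 9.408e+04 Pa.
ΔP = 9.408e+04 Pa = 94.1 kPa.

ΔP ≈ 94.1 kPa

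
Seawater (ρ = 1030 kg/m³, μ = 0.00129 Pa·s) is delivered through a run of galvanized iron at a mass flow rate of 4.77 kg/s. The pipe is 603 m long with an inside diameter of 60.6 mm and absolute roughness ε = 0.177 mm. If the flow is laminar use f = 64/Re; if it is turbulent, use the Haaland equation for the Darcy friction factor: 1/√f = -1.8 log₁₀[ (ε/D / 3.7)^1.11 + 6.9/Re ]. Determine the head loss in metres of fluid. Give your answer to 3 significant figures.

h_f ≈ 36.0 m

A = πD²/4 = π(0.0606)²/4 = 0.002884 m²; mean velocity V = ṁ/(ρA) = 4.77/(1030 · 0.002884) = 1.606 m/s.
Reynolds number Re = ρVD/μ = 1030 · 1.606 · 0.0606 / 0.00129 = 7.769e+04.
Re > 4000 → turbulent. Relative roughness ε/D = 0.000177/0.0606 = 0.00292. Haaland: 1/√f = -1.8 log₁₀[(0.00292/3.7)^1.11 + 6.9/7.769e+04] = -1.8 log₁₀[0.00036 + 8.88e-05] = 6.027, so f = 0.02753.
Darcy-Weisbach: ΔP = f(L/D)(ρV²/2) = 0.02753·(603/0.0606)·(1030·1.606²/2) = 0.02753·9950·1328 = 3.637e+05 Pa.
Head loss h_f = ΔP/(ρg) = 3.637e+05/(1030·9.81) = 36.0 m.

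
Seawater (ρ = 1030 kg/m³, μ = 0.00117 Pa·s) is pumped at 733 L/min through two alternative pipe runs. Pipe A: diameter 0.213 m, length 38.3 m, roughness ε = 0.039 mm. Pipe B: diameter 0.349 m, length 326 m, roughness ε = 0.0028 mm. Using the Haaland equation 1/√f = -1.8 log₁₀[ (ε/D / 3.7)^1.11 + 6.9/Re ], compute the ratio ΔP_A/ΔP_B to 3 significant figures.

Pipe A: V = Q/A = 0.01222/0.03563 = 0.3428 m/s; Re = 6.429e+04; ε/D = 0.000183; Haaland → f = 0.02022; ΔP_A = f(L/D)(ρV²/2) = 220.1 Pa.
Pipe B: V = Q/A = 0.01222/0.09566 = 0.1277 m/s; Re = 3.924e+04; ε/D = 8.02e-06; Haaland → f = 0.02191; ΔP_B = f(L/D)(ρV²/2) = 171.9 Pa.
ΔP_A/ΔP_B = 220.1/171.9 = 1.28.

ΔP_A/ΔP_B ≈ 1.28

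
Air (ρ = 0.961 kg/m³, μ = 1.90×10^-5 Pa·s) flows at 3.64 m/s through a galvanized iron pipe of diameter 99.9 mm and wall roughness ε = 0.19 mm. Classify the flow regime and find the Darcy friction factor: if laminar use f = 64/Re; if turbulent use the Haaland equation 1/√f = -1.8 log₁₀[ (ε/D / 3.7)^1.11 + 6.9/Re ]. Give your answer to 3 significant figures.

f ≈ 0.0297

Re = ρVD/μ = 0.961·3.64·0.0999/1.9e-05 = 1.839e+04.
Re > 4000 → turbulent. ε/D = 0.00019/0.0999 = 0.0019; Haaland: 1/√f = -1.8 log₁₀[0.000223 + 0.000375] = 5.801, so f = 0.02971.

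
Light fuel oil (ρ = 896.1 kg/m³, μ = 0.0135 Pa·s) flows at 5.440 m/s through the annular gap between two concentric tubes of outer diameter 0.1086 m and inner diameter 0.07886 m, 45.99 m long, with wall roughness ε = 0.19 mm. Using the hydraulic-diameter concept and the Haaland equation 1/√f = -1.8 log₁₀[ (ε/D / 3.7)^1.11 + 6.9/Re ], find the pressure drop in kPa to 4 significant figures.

ΔP ≈ 793.6 kPa

Hydraulic diameter D_h = 4A/P = D_o - D_i = 0.1086 - 0.07886 = 0.02974 m.
Re = ρVD_h/μ = 896.1·5.44·0.02974/0.0135 = 1.074e+04.
ε/D_h = 0.00019/0.02974 = 0.00639; Haaland gives 1/√f = -1.8 log₁₀[0.000858+0.000643] = 5.083, so f = 0.03871.
ΔP = f(L/D_h)(ρV²/2) = 0.03871·45.99/0.02974·1.326e+04 = 7.936e+05 Pa.
ΔP = 793.6 kPa.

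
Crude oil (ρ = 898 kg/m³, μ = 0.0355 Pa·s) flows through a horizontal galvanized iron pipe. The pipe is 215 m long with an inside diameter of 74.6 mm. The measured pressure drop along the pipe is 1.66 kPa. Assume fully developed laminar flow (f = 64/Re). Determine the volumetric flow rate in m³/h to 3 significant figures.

For laminar flow, f = 64/Re with Re = ρVD/μ, so Darcy-Weisbach reduces to ΔP = 32μLV/D². Solving for V: V = ΔP·D²/(32μL) = 1660·(0.0746)²/(32·0.0355·215) = 0.03782 m/s.
Check: Re = ρVD/μ = 898·0.03782·0.0746/0.0355 = 71.38 < 2300, so the laminar assumption holds.
Q = V·A = 0.03782·(π/4·0.0746²) = 0.0001653 m³/s = 0.595 m³/h.

Q ≈ 0.595 m³/h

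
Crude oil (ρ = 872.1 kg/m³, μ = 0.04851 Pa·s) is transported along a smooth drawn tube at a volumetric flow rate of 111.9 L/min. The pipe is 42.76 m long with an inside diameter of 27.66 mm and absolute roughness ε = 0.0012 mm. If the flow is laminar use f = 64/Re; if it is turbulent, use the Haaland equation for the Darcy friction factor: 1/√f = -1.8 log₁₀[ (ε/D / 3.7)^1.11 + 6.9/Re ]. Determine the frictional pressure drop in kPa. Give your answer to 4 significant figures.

ΔP ≈ 269.3 kPa

Q = 111.9 L/min = 111.9/60000 = 0.001865 m³/s.
Cross-sectional area A = πD²/4 = π(0.02766)²/4 = 0.0006009 m²; mean velocity V = Q/A = 0.001865/0.0006009 = 3.104 m/s.
Reynolds number Re = ρVD/μ = 872.1 · 3.104 · 0.02766 / 0.0485 = 1543.
Re < 2300 → laminar flow, so f = 64/Re = 64/1543 = 0.04147 (the turbulent correlation is not needed).
Darcy-Weisbach: ΔP = f(L/D)(ρV²/2) = 0.04147·(42.76/0.02766)·(872.1·3.104²/2) = 0.04147·1546·4201 = 2.693e+05 Pa.
ΔP = 2.693e+05 Pa = 269.3 kPa.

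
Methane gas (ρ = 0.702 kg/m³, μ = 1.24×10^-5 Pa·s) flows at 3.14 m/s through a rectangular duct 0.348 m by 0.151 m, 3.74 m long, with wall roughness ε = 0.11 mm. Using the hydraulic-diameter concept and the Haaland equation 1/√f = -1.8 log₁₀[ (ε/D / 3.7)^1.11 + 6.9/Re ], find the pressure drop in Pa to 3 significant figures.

Hydraulic diameter D_h = 4A/P = 4·(0.348·0.151)/(2·(0.348+0.151)) = 0.2102/0.998 = 0.2106 m.
Re = ρVD_h/μ = 0.702·3.14·0.2106/1.24e-05 = 3.744e+04.
ε/D_h = 0.00011/0.2106 = 0.000522; Haaland gives 1/√f = -1.8 log₁₀[5.32e-05+0.000184] = 6.524, so f = 0.0235.
ΔP = f(L/D_h)(ρV²/2) = 0.0235·3.74/0.2106·3.461 = 1.444 Pa.

ΔP ≈ 1.44 Pa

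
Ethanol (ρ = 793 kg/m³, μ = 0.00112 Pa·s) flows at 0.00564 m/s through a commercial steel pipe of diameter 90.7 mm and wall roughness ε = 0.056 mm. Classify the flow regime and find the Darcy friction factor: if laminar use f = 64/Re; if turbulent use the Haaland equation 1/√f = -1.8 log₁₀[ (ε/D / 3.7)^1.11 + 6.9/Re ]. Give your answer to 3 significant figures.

f ≈ 0.177

Re = ρVD/μ = 793·0.00564·0.0907/0.00112 = 362.2.
Re < 2300 → laminar, so f = 64/Re = 0.1767 (roughness is irrelevant in laminar flow).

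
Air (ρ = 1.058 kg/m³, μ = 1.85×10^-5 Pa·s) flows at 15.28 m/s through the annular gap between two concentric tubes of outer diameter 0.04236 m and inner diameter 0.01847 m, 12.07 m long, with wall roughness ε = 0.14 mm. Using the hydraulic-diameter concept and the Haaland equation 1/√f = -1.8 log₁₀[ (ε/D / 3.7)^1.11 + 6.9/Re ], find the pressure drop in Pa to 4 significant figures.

ΔP ≈ 2206 Pa

Hydraulic diameter D_h = 4A/P = D_o - D_i = 0.04236 - 0.01847 = 0.02389 m.
Re = ρVD_h/μ = 1.058·15.28·0.02389/1.85e-05 = 2.088e+04.
ε/D_h = 0.00014/0.02389 = 0.00586; Haaland gives 1/√f = -1.8 log₁₀[0.000779+0.000331] = 5.319, so f = 0.03535.
ΔP = f(L/D_h)(ρV²/2) = 0.03535·12.07/0.02389·123.5 = 2206 Pa.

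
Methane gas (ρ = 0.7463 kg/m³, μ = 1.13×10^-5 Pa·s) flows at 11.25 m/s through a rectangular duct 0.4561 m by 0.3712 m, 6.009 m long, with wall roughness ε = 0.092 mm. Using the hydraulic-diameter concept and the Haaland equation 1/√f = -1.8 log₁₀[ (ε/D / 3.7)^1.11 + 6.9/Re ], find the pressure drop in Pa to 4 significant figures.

Hydraulic diameter D_h = 4A/P = 4·(0.4561·0.3712)/(2·(0.4561+0.3712)) = 0.6772/1.655 = 0.4093 m.
Re = ρVD_h/μ = 0.7463·11.25·0.4093/1.13e-05 = 3.041e+05.
ε/D_h = 9.2e-05/0.4093 = 0.000225; Haaland gives 1/√f = -1.8 log₁₀[2.09e-05+2.27e-05] = 7.849, so f = 0.01623.
ΔP = f(L/D_h)(ρV²/2) = 0.01623·6.009/0.4093·47.23 = 11.25 Pa.

ΔP ≈ 11.25 Pa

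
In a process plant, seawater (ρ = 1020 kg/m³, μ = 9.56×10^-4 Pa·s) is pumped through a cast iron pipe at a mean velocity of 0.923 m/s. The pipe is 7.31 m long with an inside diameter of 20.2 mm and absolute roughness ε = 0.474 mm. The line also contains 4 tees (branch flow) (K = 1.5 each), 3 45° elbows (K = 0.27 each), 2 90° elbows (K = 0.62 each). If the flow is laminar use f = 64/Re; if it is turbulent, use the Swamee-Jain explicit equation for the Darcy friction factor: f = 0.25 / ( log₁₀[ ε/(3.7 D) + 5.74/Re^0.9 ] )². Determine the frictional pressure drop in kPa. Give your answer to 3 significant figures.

ΔP ≈ 12.0 kPa

Reynolds number Re = ρVD/μ = 1020 · 0.923 · 0.0202 / 0.000956 = 1.989e+04.
Re > 4000 → turbulent. Relative roughness ε/D = 0.000474/0.0202 = 0.0235. Swamee-Jain: f = 0.25/(log₁₀[0.0235/3.7 + 5.74/1.989e+04^0.9])² = 0.25/(log₁₀[0.00634 + 0.000776])² = 0.25/(-2.148)² = 0.0542.
Total minor-loss coefficient ΣK = 4·1.5 + 3·0.27 + 2·0.62 = 8.05.
ΔP = [f·L/D + ΣK]·(ρV²/2) = [0.0542·7.31/0.0202 + 8.05]·(1020·0.923²/2) = [19.62 + 8.05]·434.5 = 1.202e+04 Pa.
ΔP = 1.202e+04 Pa = 12.0 kPa.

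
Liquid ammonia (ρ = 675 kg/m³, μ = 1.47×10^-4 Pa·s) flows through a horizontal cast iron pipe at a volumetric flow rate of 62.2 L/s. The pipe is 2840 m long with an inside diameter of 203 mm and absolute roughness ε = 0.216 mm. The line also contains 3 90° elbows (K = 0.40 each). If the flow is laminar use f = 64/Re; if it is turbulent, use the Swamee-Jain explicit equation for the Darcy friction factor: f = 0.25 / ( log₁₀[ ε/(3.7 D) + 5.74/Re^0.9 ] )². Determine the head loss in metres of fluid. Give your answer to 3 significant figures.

Q = 62.2 L/s = 62.2/1000 = 0.0622 m³/s.
Cross-sectional area A = πD²/4 = π(0.203)²/4 = 0.03237 m²; mean velocity V = Q/A = 0.0622/0.03237 = 1.922 m/s.
Reynolds number Re = ρVD/μ = 675 · 1.922 · 0.203 / 0.000147 = 1.791e+06.
Re > 4000 → turbulent. Relative roughness ε/D = 0.000216/0.203 = 0.00106. Swamee-Jain: f = 0.25/(log₁₀[0.00106/3.7 + 5.74/1.791e+06^0.9])² = 0.25/(log₁₀[0.000288 + 1.35e-05])² = 0.25/(-3.521)² = 0.02016.
Total minor-loss coefficient ΣK = 3·0.4 = 1.2.
ΔP = [f·L/D + ΣK]·(ρV²/2) = [0.02016·2840/0.203 + 1.2]·(675·1.922²/2) = [282.1 + 1.2]·1246 = 3.531e+05 Pa.
Head loss h_f = ΔP/(ρg) = 3.531e+05/(675·9.81) = 53.3 m.

h_f ≈ 53.3 m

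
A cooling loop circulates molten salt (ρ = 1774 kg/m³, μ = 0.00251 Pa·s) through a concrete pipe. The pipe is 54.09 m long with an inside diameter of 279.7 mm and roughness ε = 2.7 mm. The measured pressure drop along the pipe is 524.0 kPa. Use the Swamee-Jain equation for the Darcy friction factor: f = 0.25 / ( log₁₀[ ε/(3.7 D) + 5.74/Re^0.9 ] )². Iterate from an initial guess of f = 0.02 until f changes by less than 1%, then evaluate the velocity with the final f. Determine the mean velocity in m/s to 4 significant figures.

Rearranging Darcy-Weisbach: V = √(2·ΔP·D/(f·L·ρ)). With ε/D = 0.0027/0.2797 = 0.00965, iterate starting from f = 0.02:
  f = 0.02 → V = √(2·5.24e+05·0.2797/(0.02·54.09·1774)) = 12.36 m/s; Re = ρVD/μ = 2.443e+06; f → 0.0375
  f = 0.0375 → V = 9.025 m/s; Re = 1.784e+06; f → 0.03752
Converged (Δf/f < 1%). With the final f = 0.03752: V = √(2·5.24e+05·0.2797/(0.03752·54.09·1774)) = 9.023 m/s.

V ≈ 9.023 m/s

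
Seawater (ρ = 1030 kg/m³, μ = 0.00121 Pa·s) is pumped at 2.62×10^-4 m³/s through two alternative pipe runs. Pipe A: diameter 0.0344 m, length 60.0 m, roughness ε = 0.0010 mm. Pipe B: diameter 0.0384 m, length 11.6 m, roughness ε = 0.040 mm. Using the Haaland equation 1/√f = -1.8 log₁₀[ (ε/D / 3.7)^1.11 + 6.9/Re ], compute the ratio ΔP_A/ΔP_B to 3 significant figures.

ΔP_A/ΔP_B ≈ 8.41

Pipe A: V = Q/A = 0.000262/0.0009294 = 0.2819 m/s; Re = 8255; ε/D = 2.91e-05; Haaland → f = 0.0326; ΔP_A = f(L/D)(ρV²/2) = 2327 Pa.
Pipe B: V = Q/A = 0.000262/0.001158 = 0.2262 m/s; Re = 7395; ε/D = 0.00104; Haaland → f = 0.03476; ΔP_B = f(L/D)(ρV²/2) = 276.8 Pa.
ΔP_A/ΔP_B = 2327/276.8 = 8.41.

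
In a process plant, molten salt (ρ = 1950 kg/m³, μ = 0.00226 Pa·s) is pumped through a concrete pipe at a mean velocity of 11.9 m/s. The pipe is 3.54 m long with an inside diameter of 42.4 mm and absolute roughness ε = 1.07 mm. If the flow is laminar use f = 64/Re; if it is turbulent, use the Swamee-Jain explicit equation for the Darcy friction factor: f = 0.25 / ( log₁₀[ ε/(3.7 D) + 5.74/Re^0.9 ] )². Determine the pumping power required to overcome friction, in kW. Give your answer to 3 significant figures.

Reynolds number Re = ρVD/μ = 1950 · 11.9 · 0.0424 / 0.00226 = 4.354e+05.
Re > 4000 → turbulent. Relative roughness ε/D = 0.00107/0.0424 = 0.0252. Swamee-Jain: f = 0.25/(log₁₀[0.0252/3.7 + 5.74/4.354e+05^0.9])² = 0.25/(log₁₀[0.00682 + 4.83e-05])² = 0.25/(-2.163)² = 0.05343.
Darcy-Weisbach: ΔP = f(L/D)(ρV²/2) = 0.05343·(3.54/0.0424)·(1950·11.9²/2) = 0.05343·83.49·1.381e+05 = 6.159e+05 Pa.
Q = V·A = 11.9·0.001412 = 0.0168 m³/s.
Pumping power P = QΔP = 0.0168·6.159e+05 = 10350 W = 10.3 kW.

P ≈ 10.3 kW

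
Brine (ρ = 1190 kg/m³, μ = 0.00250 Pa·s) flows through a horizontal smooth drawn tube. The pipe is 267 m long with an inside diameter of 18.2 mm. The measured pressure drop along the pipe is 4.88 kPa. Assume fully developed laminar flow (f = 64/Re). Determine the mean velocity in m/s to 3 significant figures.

For laminar flow, f = 64/Re with Re = ρVD/μ, so Darcy-Weisbach reduces to ΔP = 32μLV/D². Solving for V: V = ΔP·D²/(32μL) = 4880·(0.0182)²/(32·0.0025·267) = 0.07568 m/s.
Check: Re = ρVD/μ = 1190·0.07568·0.0182/0.0025 = 655.6 < 2300, so the laminar assumption holds.

V ≈ 0.0757 m/s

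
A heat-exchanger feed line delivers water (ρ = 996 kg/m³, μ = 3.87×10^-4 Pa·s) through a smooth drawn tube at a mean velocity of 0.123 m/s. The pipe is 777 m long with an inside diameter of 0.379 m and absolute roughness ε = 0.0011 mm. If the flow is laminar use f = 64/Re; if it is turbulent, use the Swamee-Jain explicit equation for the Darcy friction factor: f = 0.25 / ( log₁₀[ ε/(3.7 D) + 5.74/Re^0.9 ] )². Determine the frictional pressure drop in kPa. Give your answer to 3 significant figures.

Reynolds number Re = ρVD/μ = 996 · 0.123 · 0.379 / 0.000387 = 1.2e+05.
Re > 4000 → turbulent. Relative roughness ε/D = 1.1e-06/0.379 = 2.9e-06. Swamee-Jain: f = 0.25/(log₁₀[2.9e-06/3.7 + 5.74/1.2e+05^0.9])² = 0.25/(log₁₀[7.84e-07 + 0.000154])² = 0.25/(-3.81)² = 0.01722.
Darcy-Weisbach: ΔP = f(L/D)(ρV²/2) = 0.01722·(777/0.379)·(996·0.123²/2) = 0.01722·2050·7.534 = 266 Pa.
ΔP = 266 Pa = 0.266 kPa.

ΔP ≈ 0.266 kPa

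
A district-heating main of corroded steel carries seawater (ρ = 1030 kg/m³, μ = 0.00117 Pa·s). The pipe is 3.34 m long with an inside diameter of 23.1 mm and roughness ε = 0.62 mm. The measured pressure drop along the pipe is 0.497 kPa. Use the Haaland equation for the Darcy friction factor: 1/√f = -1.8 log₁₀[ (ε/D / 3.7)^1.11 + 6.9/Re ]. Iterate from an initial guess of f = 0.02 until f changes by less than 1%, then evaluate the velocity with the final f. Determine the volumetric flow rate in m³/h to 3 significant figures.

Q ≈ 0.506 m³/h

Rearranging Darcy-Weisbach: V = √(2·ΔP·D/(f·L·ρ)). With ε/D = 0.00062/0.0231 = 0.0268, iterate starting from f = 0.02:
  f = 0.02 → V = √(2·497·0.0231/(0.02·3.34·1030)) = 0.5777 m/s; Re = ρVD/μ = 1.175e+04; f → 0.05743
  f = 0.05743 → V = 0.3409 m/s; Re = 6932; f → 0.05923
  f = 0.05923 → V = 0.3357 m/s; Re = 6827; f → 0.05929
Converged (Δf/f < 1%). With the final f = 0.05929: V = √(2·497·0.0231/(0.05929·3.34·1030)) = 0.3355 m/s.
Q = V·A = 0.3355·(π/4·0.0231²) = 0.0001406 m³/s = 0.506 m³/h.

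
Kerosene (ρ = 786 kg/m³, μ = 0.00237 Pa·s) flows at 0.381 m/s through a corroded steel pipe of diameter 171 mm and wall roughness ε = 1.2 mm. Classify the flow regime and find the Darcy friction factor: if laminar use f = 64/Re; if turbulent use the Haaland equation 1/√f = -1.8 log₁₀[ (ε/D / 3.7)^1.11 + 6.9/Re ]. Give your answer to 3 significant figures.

f ≈ 0.0368

Re = ρVD/μ = 786·0.381·0.171/0.00237 = 2.161e+04.
Re > 4000 → turbulent. ε/D = 0.0012/0.171 = 0.00702; Haaland: 1/√f = -1.8 log₁₀[0.000952 + 0.000319] = 5.212, so f = 0.03681.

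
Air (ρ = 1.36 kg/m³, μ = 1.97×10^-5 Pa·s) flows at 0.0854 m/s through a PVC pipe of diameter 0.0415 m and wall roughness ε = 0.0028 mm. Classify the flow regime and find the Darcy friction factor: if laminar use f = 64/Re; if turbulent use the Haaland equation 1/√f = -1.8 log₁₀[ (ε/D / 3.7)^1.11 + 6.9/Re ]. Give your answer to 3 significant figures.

f ≈ 0.262

Re = ρVD/μ = 1.36·0.0854·0.0415/1.97e-05 = 244.7.
Re < 2300 → laminar, so f = 64/Re = 0.2616 (roughness is irrelevant in laminar flow).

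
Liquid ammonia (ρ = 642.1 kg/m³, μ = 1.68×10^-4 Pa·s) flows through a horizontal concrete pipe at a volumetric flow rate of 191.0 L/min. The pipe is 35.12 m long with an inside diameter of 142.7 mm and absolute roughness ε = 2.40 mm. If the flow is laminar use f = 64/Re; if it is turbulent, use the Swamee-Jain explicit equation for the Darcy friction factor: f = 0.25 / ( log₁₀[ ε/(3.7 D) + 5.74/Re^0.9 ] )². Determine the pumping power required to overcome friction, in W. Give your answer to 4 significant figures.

Q = 191.0 L/min = 191.0/60000 = 0.003183 m³/s.
Cross-sectional area A = πD²/4 = π(0.1427)²/4 = 0.01599 m²; mean velocity V = Q/A = 0.003183/0.01599 = 0.199 m/s.
Reynolds number Re = ρVD/μ = 642.1 · 0.199 · 0.1427 / 0.000168 = 1.086e+05.
Re > 4000 → turbulent. Relative roughness ε/D = 0.0024/0.1427 = 0.0168. Swamee-Jain: f = 0.25/(log₁₀[0.0168/3.7 + 5.74/1.086e+05^0.9])² = 0.25/(log₁₀[0.00455 + 0.000169])² = 0.25/(-2.327)² = 0.04618.
Darcy-Weisbach: ΔP = f(L/D)(ρV²/2) = 0.04618·(35.12/0.1427)·(642.1·0.199²/2) = 0.04618·246.1·12.72 = 144.6 Pa.
Pumping power P = QΔP = 0.003183·144.6 = 0.46023 W = 0.4602 W.

P ≈ 0.4602 W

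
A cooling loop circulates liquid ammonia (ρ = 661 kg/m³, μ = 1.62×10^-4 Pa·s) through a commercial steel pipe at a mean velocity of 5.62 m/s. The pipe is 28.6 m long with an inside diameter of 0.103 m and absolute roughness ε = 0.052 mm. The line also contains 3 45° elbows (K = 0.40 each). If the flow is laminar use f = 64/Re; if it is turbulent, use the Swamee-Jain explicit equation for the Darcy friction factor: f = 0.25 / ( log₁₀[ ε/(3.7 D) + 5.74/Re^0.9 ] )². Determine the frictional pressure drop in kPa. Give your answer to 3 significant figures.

Reynolds number Re = ρVD/μ = 661 · 5.62 · 0.103 / 0.000162 = 2.362e+06.
Re > 4000 → turbulent. Relative roughness ε/D = 5.2e-05/0.103 = 0.000505. Swamee-Jain: f = 0.25/(log₁₀[0.000505/3.7 + 5.74/2.362e+06^0.9])² = 0.25/(log₁₀[0.000136 + 1.05e-05])² = 0.25/(-3.833)² = 0.01702.
Total minor-loss coefficient ΣK = 3·0.4 = 1.2.
ΔP = [f·L/D + ΣK]·(ρV²/2) = [0.01702·28.6/0.103 + 1.2]·(661·5.62²/2) = [4.726 + 1.2]·1.044e+04 = 6.186e+04 Pa.
ΔP = 6.186e+04 Pa = 61.9 kPa.

ΔP ≈ 61.9 kPa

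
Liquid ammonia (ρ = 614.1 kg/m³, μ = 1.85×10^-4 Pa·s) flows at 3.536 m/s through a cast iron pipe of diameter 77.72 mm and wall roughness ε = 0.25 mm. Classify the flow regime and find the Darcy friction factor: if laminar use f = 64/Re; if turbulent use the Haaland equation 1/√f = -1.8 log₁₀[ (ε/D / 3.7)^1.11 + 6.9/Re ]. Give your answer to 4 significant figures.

f ≈ 0.02687

Re = ρVD/μ = 614.1·3.536·0.07772/0.000185 = 9.122e+05.
Re > 4000 → turbulent. ε/D = 0.00025/0.07772 = 0.00322; Haaland: 1/√f = -1.8 log₁₀[0.0004 + 7.56e-06] = 6.101, so f = 0.02687.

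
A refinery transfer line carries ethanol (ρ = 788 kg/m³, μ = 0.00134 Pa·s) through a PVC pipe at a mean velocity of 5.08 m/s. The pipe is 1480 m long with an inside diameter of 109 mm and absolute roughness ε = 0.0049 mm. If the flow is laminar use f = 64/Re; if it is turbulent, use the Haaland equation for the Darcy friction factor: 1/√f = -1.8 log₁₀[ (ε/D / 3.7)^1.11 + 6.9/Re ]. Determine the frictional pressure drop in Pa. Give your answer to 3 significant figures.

Reynolds number Re = ρVD/μ = 788 · 5.08 · 0.109 / 0.00134 = 3.256e+05.
Re > 4000 → turbulent. Relative roughness ε/D = 4.9e-06/0.109 = 4.5e-05. Haaland: 1/√f = -1.8 log₁₀[(4.5e-05/3.7)^1.11 + 6.9/3.256e+05] = -1.8 log₁₀[3.5e-06 + 2.12e-05] = 8.294, so f = 0.01454.
Darcy-Weisbach: ΔP = f(L/D)(ρV²/2) = 0.01454·(1480/0.109)·(788·5.08²/2) = 0.01454·1.358e+04·1.017e+04 = 2.007e+06 Pa.

ΔP ≈ 2.01×10^6 Pa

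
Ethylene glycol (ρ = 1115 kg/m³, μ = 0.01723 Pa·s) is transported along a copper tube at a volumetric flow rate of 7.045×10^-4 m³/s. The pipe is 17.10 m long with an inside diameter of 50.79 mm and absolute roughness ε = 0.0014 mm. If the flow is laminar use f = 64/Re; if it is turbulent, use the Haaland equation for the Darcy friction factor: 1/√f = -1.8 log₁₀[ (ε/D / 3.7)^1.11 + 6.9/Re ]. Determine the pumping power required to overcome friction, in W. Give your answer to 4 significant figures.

P ≈ 0.8953 W

Cross-sectional area A = πD²/4 = π(0.05079)²/4 = 0.002026 m²; mean velocity V = Q/A = 0.0007045/0.002026 = 0.3477 m/s.
Reynolds number Re = ρVD/μ = 1115 · 0.3477 · 0.05079 / 0.0172 = 1143.
Re < 2300 → laminar flow, so f = 64/Re = 64/1143 = 0.056 (the turbulent correlation is not needed).
Darcy-Weisbach: ΔP = f(L/D)(ρV²/2) = 0.056·(17.1/0.05079)·(1115·0.3477²/2) = 0.056·336.7·67.41 = 1271 Pa.
Pumping power P = QΔP = 0.0007045·1271 = 0.89535 W = 0.8953 W.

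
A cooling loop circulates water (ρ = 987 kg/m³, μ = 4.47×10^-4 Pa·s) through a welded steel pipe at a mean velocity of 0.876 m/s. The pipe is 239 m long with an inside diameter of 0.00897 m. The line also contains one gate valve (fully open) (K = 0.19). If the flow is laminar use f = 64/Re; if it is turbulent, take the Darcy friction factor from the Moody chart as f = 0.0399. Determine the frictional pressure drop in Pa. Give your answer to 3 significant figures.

Reynolds number Re = ρVD/μ = 987 · 0.876 · 0.00897 / 0.000447 = 1.735e+04.
Re > 4000 → turbulent; use the Moody-chart value f = 0.0399.
Total minor-loss coefficient ΣK = 1·0.19 = 0.19.
ΔP = [f·L/D + ΣK]·(ρV²/2) = [0.0399·239/0.00897 + 0.19]·(987·0.876²/2) = [1063 + 0.19]·378.7 = 4.027e+05 Pa.

ΔP ≈ 403000 Pa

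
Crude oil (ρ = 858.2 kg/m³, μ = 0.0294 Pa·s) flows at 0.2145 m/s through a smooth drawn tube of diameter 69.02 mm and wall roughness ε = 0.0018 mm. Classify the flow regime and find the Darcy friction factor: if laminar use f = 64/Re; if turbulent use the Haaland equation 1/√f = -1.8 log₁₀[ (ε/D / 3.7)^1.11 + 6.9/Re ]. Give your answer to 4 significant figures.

Re = ρVD/μ = 858.2·0.2145·0.06902/0.0294 = 432.2.
Re < 2300 → laminar, so f = 64/Re = 0.1481 (roughness is irrelevant in laminar flow).

f ≈ 0.1481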